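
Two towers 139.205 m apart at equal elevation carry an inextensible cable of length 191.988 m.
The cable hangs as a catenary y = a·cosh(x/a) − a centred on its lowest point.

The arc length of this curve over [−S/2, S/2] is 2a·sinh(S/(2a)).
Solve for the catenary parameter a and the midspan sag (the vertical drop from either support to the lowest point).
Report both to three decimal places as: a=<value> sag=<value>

seed: a₀ = √(S³/(24(L−S))) = √(139.205³/(24·52.783)) = 46.145525
iter 1: u=1.508326  f(a)=+6.340e+00  f'(a)=-2.852e+00  a ← 46.145525 − (+6.340e+00/-2.852e+00) = 48.368304
iter 2: u=1.439011  f(a)=+4.869e-01  f'(a)=-2.430e+00  a ← 48.368304 − (+4.869e-01/-2.430e+00) = 48.568699
iter 3: u=1.433073  f(a)=+3.399e-03  f'(a)=-2.396e+00  a ← 48.568699 − (+3.399e-03/-2.396e+00) = 48.570118
iter 4: u=1.433031  f(a)=+1.682e-07  f'(a)=-2.395e+00  a ← 48.570118 − (+1.682e-07/-2.395e+00) = 48.570118
iter 5: u=1.433031  f(a)=+5.684e-14  f'(a)=-2.395e+00  a ← 48.570118 − (+5.684e-14/-2.395e+00) = 48.570118
converged: |Δa| < 1e-12 after 5 iterations
sag = a·(cosh(S/(2a)) − 1) = 48.570118·(cosh(1.433031) − 1) = 59.011964
T_max/T_min = cosh(S/(2a)) = 2.214985

a=48.570 sag=59.012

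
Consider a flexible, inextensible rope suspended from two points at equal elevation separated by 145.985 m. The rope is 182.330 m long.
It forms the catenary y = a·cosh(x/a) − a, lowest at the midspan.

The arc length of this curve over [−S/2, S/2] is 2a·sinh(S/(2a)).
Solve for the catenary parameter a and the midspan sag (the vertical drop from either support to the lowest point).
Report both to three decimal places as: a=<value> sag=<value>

seed: a₀ = √(S³/(24(L−S))) = √(145.985³/(24·36.345)) = 59.722007
iter 1: u=1.222204  f(a)=+2.813e+00  f'(a)=-1.409e+00  a ← 59.722007 − (+2.813e+00/-1.409e+00) = 61.718674
iter 2: u=1.182665  f(a)=+1.472e-01  f'(a)=-1.265e+00  a ← 61.718674 − (+1.472e-01/-1.265e+00) = 61.835072
iter 3: u=1.180439  f(a)=+4.526e-04  f'(a)=-1.257e+00  a ← 61.835072 − (+4.526e-04/-1.257e+00) = 61.835432
iter 4: u=1.180432  f(a)=+4.307e-09  f'(a)=-1.257e+00  a ← 61.835432 − (+4.307e-09/-1.257e+00) = 61.835432
iter 5: u=1.180432  f(a)=-5.684e-14  f'(a)=-1.257e+00  a ← 61.835432 − (-5.684e-14/-1.257e+00) = 61.835432
converged: |Δa| < 1e-12 after 5 iterations
sag = a·(cosh(S/(2a)) − 1) = 61.835432·(cosh(1.180432) − 1) = 48.322082
T_max/T_min = cosh(S/(2a)) = 1.781463

a=61.835 sag=48.322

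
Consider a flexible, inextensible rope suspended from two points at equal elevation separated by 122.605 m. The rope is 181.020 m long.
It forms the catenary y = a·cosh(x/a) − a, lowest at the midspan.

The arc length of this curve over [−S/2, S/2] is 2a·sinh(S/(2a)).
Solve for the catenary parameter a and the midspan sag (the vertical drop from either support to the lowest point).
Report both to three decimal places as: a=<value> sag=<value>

a=38.608 sag=59.792

seed: a₀ = √(S³/(24(L−S))) = √(122.605³/(24·58.415)) = 36.257217
iter 1: u=1.690767  f(a)=+8.941e+00  f'(a)=-4.243e+00  a ← 36.257217 − (+8.941e+00/-4.243e+00) = 38.364654
iter 2: u=1.597890  f(a)=+8.388e-01  f'(a)=-3.481e+00  a ← 38.364654 − (+8.388e-01/-3.481e+00) = 38.605642
iter 3: u=1.587916  f(a)=+9.071e-03  f'(a)=-3.406e+00  a ← 38.605642 − (+9.071e-03/-3.406e+00) = 38.608306
iter 4: u=1.587806  f(a)=+1.086e-06  f'(a)=-3.405e+00  a ← 38.608306 − (+1.086e-06/-3.405e+00) = 38.608306
iter 5: u=1.587806  f(a)=+2.842e-14  f'(a)=-3.405e+00  a ← 38.608306 − (+2.842e-14/-3.405e+00) = 38.608306
converged: |Δa| < 1e-12 after 5 iterations
sag = a·(cosh(S/(2a)) − 1) = 38.608306·(cosh(1.587806) − 1) = 59.792209
T_max/T_min = cosh(S/(2a)) = 2.548688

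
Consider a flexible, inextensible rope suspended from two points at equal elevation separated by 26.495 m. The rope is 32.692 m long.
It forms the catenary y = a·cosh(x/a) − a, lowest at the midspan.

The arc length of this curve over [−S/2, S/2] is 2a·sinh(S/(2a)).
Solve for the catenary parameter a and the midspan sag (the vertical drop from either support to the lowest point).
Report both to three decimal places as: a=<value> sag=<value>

a=11.556 sag=8.462

seed: a₀ = √(S³/(24(L−S))) = √(26.495³/(24·6.197)) = 11.182773
iter 1: u=1.184635  f(a)=+4.496e-01  f'(a)=-1.272e+00  a ← 11.182773 − (+4.496e-01/-1.272e+00) = 11.536311
iter 2: u=1.148331  f(a)=+2.220e-02  f'(a)=-1.149e+00  a ← 11.536311 − (+2.220e-02/-1.149e+00) = 11.555635
iter 3: u=1.146410  f(a)=+6.037e-05  f'(a)=-1.143e+00  a ← 11.555635 − (+6.037e-05/-1.143e+00) = 11.555688
iter 4: u=1.146405  f(a)=+4.489e-10  f'(a)=-1.143e+00  a ← 11.555688 − (+4.489e-10/-1.143e+00) = 11.555688
iter 5: u=1.146405  f(a)=-7.105e-15  f'(a)=-1.143e+00  a ← 11.555688 − (-7.105e-15/-1.143e+00) = 11.555688
converged: |Δa| < 1e-12 after 5 iterations
sag = a·(cosh(S/(2a)) − 1) = 11.555688·(cosh(1.146405) − 1) = 8.462445
T_max/T_min = cosh(S/(2a)) = 1.732319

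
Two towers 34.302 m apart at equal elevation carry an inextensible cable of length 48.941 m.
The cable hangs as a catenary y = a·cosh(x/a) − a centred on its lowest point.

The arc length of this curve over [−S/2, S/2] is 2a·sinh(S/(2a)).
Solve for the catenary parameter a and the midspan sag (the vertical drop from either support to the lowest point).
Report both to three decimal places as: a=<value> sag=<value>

a=11.346 sag=15.627

seed: a₀ = √(S³/(24(L−S))) = √(34.302³/(24·14.639)) = 10.718101
iter 1: u=1.600190  f(a)=+1.993e+00  f'(a)=-3.498e+00  a ← 10.718101 − (+1.993e+00/-3.498e+00) = 11.287727
iter 2: u=1.519438  f(a)=+1.699e-01  f'(a)=-2.925e+00  a ← 11.287727 − (+1.699e-01/-2.925e+00) = 11.345805
iter 3: u=1.511660  f(a)=+1.489e-03  f'(a)=-2.874e+00  a ← 11.345805 − (+1.489e-03/-2.874e+00) = 11.346323
iter 4: u=1.511591  f(a)=+1.166e-07  f'(a)=-2.873e+00  a ← 11.346323 − (+1.166e-07/-2.873e+00) = 11.346323
iter 5: u=1.511591  f(a)=-7.105e-15  f'(a)=-2.873e+00  a ← 11.346323 − (-7.105e-15/-2.873e+00) = 11.346323
converged: |Δa| < 1e-12 after 5 iterations
sag = a·(cosh(S/(2a)) − 1) = 11.346323·(cosh(1.511591) − 1) = 15.626708
T_max/T_min = cosh(S/(2a)) = 2.377249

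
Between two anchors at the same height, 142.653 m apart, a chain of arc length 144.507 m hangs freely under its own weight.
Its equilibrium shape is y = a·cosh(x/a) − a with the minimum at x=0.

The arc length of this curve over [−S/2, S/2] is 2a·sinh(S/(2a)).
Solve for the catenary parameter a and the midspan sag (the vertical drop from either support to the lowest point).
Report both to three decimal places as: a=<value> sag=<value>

a=255.920 sag=10.004

seed: a₀ = √(S³/(24(L−S))) = √(142.653³/(24·1.854)) = 255.423516
iter 1: u=0.279248  f(a)=+7.242e-03  f'(a)=-1.463e-02  a ← 255.423516 − (+7.242e-03/-1.463e-02) = 255.918515
iter 2: u=0.278708  f(a)=+2.111e-05  f'(a)=-1.455e-02  a ← 255.918515 − (+2.111e-05/-1.455e-02) = 255.919966
iter 3: u=0.278706  f(a)=+1.805e-10  f'(a)=-1.455e-02  a ← 255.919966 − (+1.805e-10/-1.455e-02) = 255.919966
iter 4: u=0.278706  f(a)=+0.000e+00  f'(a)=-1.455e-02  a ← 255.919966 − (+0.000e+00/-1.455e-02) = 255.919966
converged: |Δa| < 1e-12 after 4 iterations
sag = a·(cosh(S/(2a)) − 1) = 255.919966·(cosh(0.278706) − 1) = 10.004078
T_max/T_min = cosh(S/(2a)) = 1.039091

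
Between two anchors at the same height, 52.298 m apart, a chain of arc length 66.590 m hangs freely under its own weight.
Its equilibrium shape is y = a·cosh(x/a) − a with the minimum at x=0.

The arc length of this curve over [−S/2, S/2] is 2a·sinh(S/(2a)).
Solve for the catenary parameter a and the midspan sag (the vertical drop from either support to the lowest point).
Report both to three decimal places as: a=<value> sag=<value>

seed: a₀ = √(S³/(24(L−S))) = √(52.298³/(24·14.292)) = 20.420929
iter 1: u=1.280500  f(a)=+1.219e+00  f'(a)=-1.643e+00  a ← 20.420929 − (+1.219e+00/-1.643e+00) = 21.162521
iter 2: u=1.235628  f(a)=+6.952e-02  f'(a)=-1.460e+00  a ← 21.162521 − (+6.952e-02/-1.460e+00) = 21.210124
iter 3: u=1.232855  f(a)=+2.566e-04  f'(a)=-1.450e+00  a ← 21.210124 − (+2.566e-04/-1.450e+00) = 21.210301
iter 4: u=1.232844  f(a)=+3.525e-09  f'(a)=-1.450e+00  a ← 21.210301 − (+3.525e-09/-1.450e+00) = 21.210301
iter 5: u=1.232844  f(a)=+0.000e+00  f'(a)=-1.450e+00  a ← 21.210301 − (+0.000e+00/-1.450e+00) = 21.210301
converged: |Δa| < 1e-12 after 5 iterations
sag = a·(cosh(S/(2a)) − 1) = 21.210301·(cosh(1.232844) − 1) = 18.266704
T_max/T_min = cosh(S/(2a)) = 1.861219

a=21.210 sag=18.267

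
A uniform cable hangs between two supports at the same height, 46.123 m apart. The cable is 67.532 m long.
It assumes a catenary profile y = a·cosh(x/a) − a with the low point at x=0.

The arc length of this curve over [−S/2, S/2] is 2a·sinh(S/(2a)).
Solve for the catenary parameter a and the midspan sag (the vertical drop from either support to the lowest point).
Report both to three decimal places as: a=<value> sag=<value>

seed: a₀ = √(S³/(24(L−S))) = √(46.123³/(24·21.409)) = 13.818869
iter 1: u=1.668841  f(a)=+3.187e+00  f'(a)=-4.052e+00  a ← 13.818869 − (+3.187e+00/-4.052e+00) = 14.605363
iter 2: u=1.578975  f(a)=+2.923e-01  f'(a)=-3.340e+00  a ← 14.605363 − (+2.923e-01/-3.340e+00) = 14.692886
iter 3: u=1.569569  f(a)=+3.008e-03  f'(a)=-3.271e+00  a ← 14.692886 − (+3.008e-03/-3.271e+00) = 14.693805
iter 4: u=1.569471  f(a)=+3.257e-07  f'(a)=-3.271e+00  a ← 14.693805 − (+3.257e-07/-3.271e+00) = 14.693806
iter 5: u=1.569471  f(a)=+2.842e-14  f'(a)=-3.271e+00  a ← 14.693806 − (+2.842e-14/-3.271e+00) = 14.693806
converged: |Δa| < 1e-12 after 5 iterations
sag = a·(cosh(S/(2a)) − 1) = 14.693806·(cosh(1.569471) − 1) = 22.130788
T_max/T_min = cosh(S/(2a)) = 2.506130

a=14.694 sag=22.131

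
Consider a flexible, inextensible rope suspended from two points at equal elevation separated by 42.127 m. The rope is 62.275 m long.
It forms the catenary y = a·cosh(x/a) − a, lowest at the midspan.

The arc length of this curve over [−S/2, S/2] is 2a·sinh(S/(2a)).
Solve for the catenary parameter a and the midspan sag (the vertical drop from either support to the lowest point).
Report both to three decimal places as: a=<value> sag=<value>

seed: a₀ = √(S³/(24(L−S))) = √(42.127³/(24·20.148)) = 12.434239
iter 1: u=1.693992  f(a)=+3.096e+00  f'(a)=-4.271e+00  a ← 12.434239 − (+3.096e+00/-4.271e+00) = 13.159191
iter 2: u=1.600668  f(a)=+2.915e-01  f'(a)=-3.502e+00  a ← 13.159191 − (+2.915e-01/-3.502e+00) = 13.242420
iter 3: u=1.590608  f(a)=+3.175e-03  f'(a)=-3.426e+00  a ← 13.242420 − (+3.175e-03/-3.426e+00) = 13.243346
iter 4: u=1.590497  f(a)=+3.857e-07  f'(a)=-3.425e+00  a ← 13.243346 − (+3.857e-07/-3.425e+00) = 13.243347
iter 5: u=1.590497  f(a)=+2.842e-14  f'(a)=-3.425e+00  a ← 13.243347 − (+2.842e-14/-3.425e+00) = 13.243347
converged: |Δa| < 1e-12 after 5 iterations
sag = a·(cosh(S/(2a)) − 1) = 13.243347·(cosh(1.590497) − 1) = 20.593470
T_max/T_min = cosh(S/(2a)) = 2.555005

a=13.243 sag=20.593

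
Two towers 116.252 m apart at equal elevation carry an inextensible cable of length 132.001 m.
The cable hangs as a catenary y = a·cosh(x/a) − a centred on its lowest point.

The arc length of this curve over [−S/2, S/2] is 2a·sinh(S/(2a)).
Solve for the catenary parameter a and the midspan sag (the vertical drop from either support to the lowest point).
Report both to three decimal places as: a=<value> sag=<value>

a=65.743 sag=27.414

seed: a₀ = √(S³/(24(L−S))) = √(116.252³/(24·15.749)) = 64.471613
iter 1: u=0.901575  f(a)=+6.526e-01  f'(a)=-5.294e-01  a ← 64.471613 − (+6.526e-01/-5.294e-01) = 65.704236
iter 2: u=0.884661  f(a)=+1.919e-02  f'(a)=-4.987e-01  a ← 65.704236 − (+1.919e-02/-4.987e-01) = 65.742705
iter 3: u=0.884144  f(a)=+1.769e-05  f'(a)=-4.978e-01  a ← 65.742705 − (+1.769e-05/-4.978e-01) = 65.742741
iter 4: u=0.884143  f(a)=+1.509e-11  f'(a)=-4.978e-01  a ← 65.742741 − (+1.509e-11/-4.978e-01) = 65.742741
converged: |Δa| < 1e-12 after 4 iterations
sag = a·(cosh(S/(2a)) − 1) = 65.742741·(cosh(0.884143) − 1) = 27.413976
T_max/T_min = cosh(S/(2a)) = 1.416989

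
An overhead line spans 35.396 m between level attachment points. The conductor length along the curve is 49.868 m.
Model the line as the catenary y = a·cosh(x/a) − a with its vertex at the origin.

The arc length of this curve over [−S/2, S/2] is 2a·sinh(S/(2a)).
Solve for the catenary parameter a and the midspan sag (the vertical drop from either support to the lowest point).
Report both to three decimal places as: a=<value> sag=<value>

seed: a₀ = √(S³/(24(L−S))) = √(35.396³/(24·14.472)) = 11.299556
iter 1: u=1.566256  f(a)=+1.882e+00  f'(a)=-3.248e+00  a ← 11.299556 − (+1.882e+00/-3.248e+00) = 11.879198
iter 2: u=1.489831  f(a)=+1.545e-01  f'(a)=-2.734e+00  a ← 11.879198 − (+1.545e-01/-2.734e+00) = 11.935718
iter 3: u=1.482776  f(a)=+1.248e-03  f'(a)=-2.690e+00  a ← 11.935718 − (+1.248e-03/-2.690e+00) = 11.936182
iter 4: u=1.482719  f(a)=+8.274e-08  f'(a)=-2.690e+00  a ← 11.936182 − (+8.274e-08/-2.690e+00) = 11.936182
iter 5: u=1.482719  f(a)=+7.105e-15  f'(a)=-2.690e+00  a ← 11.936182 − (+7.105e-15/-2.690e+00) = 11.936182
converged: |Δa| < 1e-12 after 5 iterations
sag = a·(cosh(S/(2a)) − 1) = 11.936182·(cosh(1.482719) − 1) = 15.707566
T_max/T_min = cosh(S/(2a)) = 2.315962

a=11.936 sag=15.708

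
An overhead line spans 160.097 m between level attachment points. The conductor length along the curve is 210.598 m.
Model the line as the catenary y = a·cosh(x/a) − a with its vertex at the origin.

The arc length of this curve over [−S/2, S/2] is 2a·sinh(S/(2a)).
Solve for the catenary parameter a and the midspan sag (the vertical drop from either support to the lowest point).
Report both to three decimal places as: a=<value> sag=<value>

a=60.761 sag=60.811

seed: a₀ = √(S³/(24(L−S))) = √(160.097³/(24·50.501)) = 58.186091
iter 1: u=1.375733  f(a)=+5.000e+00  f'(a)=-2.087e+00  a ← 58.186091 − (+5.000e+00/-2.087e+00) = 60.581499
iter 2: u=1.321336  f(a)=+3.253e-01  f'(a)=-1.824e+00  a ← 60.581499 − (+3.253e-01/-1.824e+00) = 60.759891
iter 3: u=1.317456  f(a)=+1.590e-03  f'(a)=-1.806e+00  a ← 60.759891 − (+1.590e-03/-1.806e+00) = 60.760771
iter 4: u=1.317437  f(a)=+3.835e-08  f'(a)=-1.806e+00  a ← 60.760771 − (+3.835e-08/-1.806e+00) = 60.760771
iter 5: u=1.317437  f(a)=-2.842e-14  f'(a)=-1.806e+00  a ← 60.760771 − (-2.842e-14/-1.806e+00) = 60.760771
converged: |Δa| < 1e-12 after 5 iterations
sag = a·(cosh(S/(2a)) − 1) = 60.760771·(cosh(1.317437) − 1) = 60.811227
T_max/T_min = cosh(S/(2a)) = 2.000830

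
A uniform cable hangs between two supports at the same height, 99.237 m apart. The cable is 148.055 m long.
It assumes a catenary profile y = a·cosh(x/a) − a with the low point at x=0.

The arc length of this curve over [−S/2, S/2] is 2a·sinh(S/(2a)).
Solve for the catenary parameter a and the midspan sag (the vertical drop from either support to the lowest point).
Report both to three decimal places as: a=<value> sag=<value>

seed: a₀ = √(S³/(24(L−S))) = √(99.237³/(24·48.818)) = 28.881173
iter 1: u=1.718022  f(a)=+7.732e+00  f'(a)=-4.490e+00  a ← 28.881173 − (+7.732e+00/-4.490e+00) = 30.603433
iter 2: u=1.621338  f(a)=+7.456e-01  f'(a)=-3.662e+00  a ← 30.603433 − (+7.456e-01/-3.662e+00) = 30.807049
iter 3: u=1.610622  f(a)=+8.567e-03  f'(a)=-3.578e+00  a ← 30.807049 − (+8.567e-03/-3.578e+00) = 30.809444
iter 4: u=1.610496  f(a)=+1.160e-06  f'(a)=-3.577e+00  a ← 30.809444 − (+1.160e-06/-3.577e+00) = 30.809444
iter 5: u=1.610496  f(a)=+2.842e-14  f'(a)=-3.577e+00  a ← 30.809444 − (+2.842e-14/-3.577e+00) = 30.809444
converged: |Δa| < 1e-12 after 5 iterations
sag = a·(cosh(S/(2a)) − 1) = 30.809444·(cosh(1.610496) − 1) = 49.373426
T_max/T_min = cosh(S/(2a)) = 2.602542

a=30.809 sag=49.373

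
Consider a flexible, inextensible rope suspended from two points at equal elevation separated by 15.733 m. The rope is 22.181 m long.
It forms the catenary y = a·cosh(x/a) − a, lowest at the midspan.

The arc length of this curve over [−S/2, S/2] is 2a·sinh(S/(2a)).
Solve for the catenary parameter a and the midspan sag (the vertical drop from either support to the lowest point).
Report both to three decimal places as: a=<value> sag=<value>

a=5.300 sag=6.992

seed: a₀ = √(S³/(24(L−S))) = √(15.733³/(24·6.448)) = 5.016481
iter 1: u=1.568131  f(a)=+8.408e-01  f'(a)=-3.261e+00  a ← 5.016481 − (+8.408e-01/-3.261e+00) = 5.274326
iter 2: u=1.491470  f(a)=+6.918e-02  f'(a)=-2.745e+00  a ← 5.274326 − (+6.918e-02/-2.745e+00) = 5.299531
iter 3: u=1.484377  f(a)=+5.610e-04  f'(a)=-2.700e+00  a ← 5.299531 − (+5.610e-04/-2.700e+00) = 5.299739
iter 4: u=1.484318  f(a)=+3.756e-08  f'(a)=-2.700e+00  a ← 5.299739 − (+3.756e-08/-2.700e+00) = 5.299739
iter 5: u=1.484318  f(a)=+0.000e+00  f'(a)=-2.700e+00  a ← 5.299739 − (+0.000e+00/-2.700e+00) = 5.299739
converged: |Δa| < 1e-12 after 5 iterations
sag = a·(cosh(S/(2a)) − 1) = 5.299739·(cosh(1.484318) − 1) = 6.991983
T_max/T_min = cosh(S/(2a)) = 2.319307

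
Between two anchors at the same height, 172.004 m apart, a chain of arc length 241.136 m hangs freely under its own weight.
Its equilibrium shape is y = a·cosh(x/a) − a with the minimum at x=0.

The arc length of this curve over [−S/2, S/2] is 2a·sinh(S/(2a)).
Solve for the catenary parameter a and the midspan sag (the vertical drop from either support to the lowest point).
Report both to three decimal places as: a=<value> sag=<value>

seed: a₀ = √(S³/(24(L−S))) = √(172.004³/(24·69.132)) = 55.381235
iter 1: u=1.552909  f(a)=+8.831e+00  f'(a)=-3.153e+00  a ← 55.381235 − (+8.831e+00/-3.153e+00) = 58.182067
iter 2: u=1.478153  f(a)=+7.141e-01  f'(a)=-2.662e+00  a ← 58.182067 − (+7.141e-01/-2.662e+00) = 58.450352
iter 3: u=1.471368  f(a)=+5.578e-03  f'(a)=-2.620e+00  a ← 58.450352 − (+5.578e-03/-2.620e+00) = 58.452481
iter 4: u=1.471315  f(a)=+3.462e-07  f'(a)=-2.620e+00  a ← 58.452481 − (+3.462e-07/-2.620e+00) = 58.452481
iter 5: u=1.471315  f(a)=-2.842e-14  f'(a)=-2.620e+00  a ← 58.452481 − (-2.842e-14/-2.620e+00) = 58.452481
converged: |Δa| < 1e-12 after 5 iterations
sag = a·(cosh(S/(2a)) − 1) = 58.452481·(cosh(1.471315) − 1) = 75.537575
T_max/T_min = cosh(S/(2a)) = 2.292290

a=58.452 sag=75.538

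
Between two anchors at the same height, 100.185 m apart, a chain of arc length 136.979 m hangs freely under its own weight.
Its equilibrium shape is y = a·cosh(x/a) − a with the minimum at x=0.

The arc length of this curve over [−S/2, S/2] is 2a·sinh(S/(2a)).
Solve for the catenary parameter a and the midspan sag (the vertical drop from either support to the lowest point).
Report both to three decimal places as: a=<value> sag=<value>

seed: a₀ = √(S³/(24(L−S))) = √(100.185³/(24·36.794)) = 33.745039
iter 1: u=1.484440  f(a)=+4.273e+00  f'(a)=-2.701e+00  a ← 33.745039 − (+4.273e+00/-2.701e+00) = 35.327342
iter 2: u=1.417953  f(a)=+3.189e-01  f'(a)=-2.311e+00  a ← 35.327342 − (+3.189e-01/-2.311e+00) = 35.465338
iter 3: u=1.412435  f(a)=+2.094e-03  f'(a)=-2.281e+00  a ← 35.465338 − (+2.094e-03/-2.281e+00) = 35.466256
iter 4: u=1.412399  f(a)=+9.151e-08  f'(a)=-2.281e+00  a ← 35.466256 − (+9.151e-08/-2.281e+00) = 35.466256
iter 5: u=1.412399  f(a)=+0.000e+00  f'(a)=-2.281e+00  a ← 35.466256 − (+0.000e+00/-2.281e+00) = 35.466256
converged: |Δa| < 1e-12 after 5 iterations
sag = a·(cosh(S/(2a)) − 1) = 35.466256·(cosh(1.412399) − 1) = 41.661346
T_max/T_min = cosh(S/(2a)) = 2.174676

a=35.466 sag=41.661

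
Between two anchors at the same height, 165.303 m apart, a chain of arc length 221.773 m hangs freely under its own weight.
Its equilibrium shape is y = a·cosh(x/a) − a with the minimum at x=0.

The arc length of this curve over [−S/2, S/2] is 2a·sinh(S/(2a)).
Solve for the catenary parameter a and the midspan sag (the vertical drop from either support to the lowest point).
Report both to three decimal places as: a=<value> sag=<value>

seed: a₀ = √(S³/(24(L−S))) = √(165.303³/(24·56.470)) = 57.730669
iter 1: u=1.431674  f(a)=+6.078e+00  f'(a)=-2.388e+00  a ← 57.730669 − (+6.078e+00/-2.388e+00) = 60.276071
iter 2: u=1.371216  f(a)=+4.251e-01  f'(a)=-2.064e+00  a ← 60.276071 − (+4.251e-01/-2.064e+00) = 60.481979
iter 3: u=1.366548  f(a)=+2.425e-03  f'(a)=-2.041e+00  a ← 60.481979 − (+2.425e-03/-2.041e+00) = 60.483168
iter 4: u=1.366521  f(a)=+7.992e-08  f'(a)=-2.041e+00  a ← 60.483168 − (+7.992e-08/-2.041e+00) = 60.483168
iter 5: u=1.366521  f(a)=+2.842e-14  f'(a)=-2.041e+00  a ← 60.483168 − (+2.842e-14/-2.041e+00) = 60.483168
converged: |Δa| < 1e-12 after 5 iterations
sag = a·(cosh(S/(2a)) − 1) = 60.483168·(cosh(1.366521) − 1) = 65.826094
T_max/T_min = cosh(S/(2a)) = 2.088337

a=60.483 sag=65.826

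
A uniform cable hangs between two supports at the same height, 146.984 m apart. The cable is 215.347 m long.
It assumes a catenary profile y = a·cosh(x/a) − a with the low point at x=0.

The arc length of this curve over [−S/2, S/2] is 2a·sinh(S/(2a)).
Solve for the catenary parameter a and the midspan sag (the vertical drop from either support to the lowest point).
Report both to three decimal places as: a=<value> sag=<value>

a=46.784 sag=70.614

seed: a₀ = √(S³/(24(L−S))) = √(146.984³/(24·68.363)) = 43.993541
iter 1: u=1.670518  f(a)=+1.020e+01  f'(a)=-4.066e+00  a ← 43.993541 − (+1.020e+01/-4.066e+00) = 46.501476
iter 2: u=1.580423  f(a)=+9.370e-01  f'(a)=-3.350e+00  a ← 46.501476 − (+9.370e-01/-3.350e+00) = 46.781151
iter 3: u=1.570975  f(a)=+9.679e-03  f'(a)=-3.282e+00  a ← 46.781151 − (+9.679e-03/-3.282e+00) = 46.784100
iter 4: u=1.570876  f(a)=+1.056e-06  f'(a)=-3.281e+00  a ← 46.784100 − (+1.056e-06/-3.281e+00) = 46.784101
iter 5: u=1.570876  f(a)=-2.842e-14  f'(a)=-3.281e+00  a ← 46.784101 − (-2.842e-14/-3.281e+00) = 46.784101
converged: |Δa| < 1e-12 after 5 iterations
sag = a·(cosh(S/(2a)) − 1) = 46.784101·(cosh(1.570876) − 1) = 70.614088
T_max/T_min = cosh(S/(2a)) = 2.509361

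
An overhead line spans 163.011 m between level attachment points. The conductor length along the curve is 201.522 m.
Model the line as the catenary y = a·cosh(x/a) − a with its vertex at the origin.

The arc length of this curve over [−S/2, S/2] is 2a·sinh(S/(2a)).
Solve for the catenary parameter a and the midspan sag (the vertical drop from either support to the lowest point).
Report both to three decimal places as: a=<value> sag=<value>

seed: a₀ = √(S³/(24(L−S))) = √(163.011³/(24·38.511)) = 68.458495
iter 1: u=1.190583  f(a)=+2.823e+00  f'(a)=-1.293e+00  a ← 68.458495 − (+2.823e+00/-1.293e+00) = 70.642334
iter 2: u=1.153777  f(a)=+1.407e-01  f'(a)=-1.167e+00  a ← 70.642334 − (+1.407e-01/-1.167e+00) = 70.762938
iter 3: u=1.151811  f(a)=+3.903e-04  f'(a)=-1.160e+00  a ← 70.762938 − (+3.903e-04/-1.160e+00) = 70.763275
iter 4: u=1.151805  f(a)=+3.019e-09  f'(a)=-1.160e+00  a ← 70.763275 − (+3.019e-09/-1.160e+00) = 70.763275
iter 5: u=1.151805  f(a)=+5.684e-14  f'(a)=-1.160e+00  a ← 70.763275 − (+5.684e-14/-1.160e+00) = 70.763275
converged: |Δa| < 1e-12 after 5 iterations
sag = a·(cosh(S/(2a)) − 1) = 70.763275·(cosh(1.151805) − 1) = 52.363571
T_max/T_min = cosh(S/(2a)) = 1.739982

a=70.763 sag=52.364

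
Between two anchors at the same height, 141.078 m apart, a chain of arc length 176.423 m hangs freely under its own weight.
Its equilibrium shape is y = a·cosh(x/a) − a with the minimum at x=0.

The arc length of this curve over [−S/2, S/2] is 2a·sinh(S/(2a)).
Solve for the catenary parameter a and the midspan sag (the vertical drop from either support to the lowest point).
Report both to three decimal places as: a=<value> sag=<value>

seed: a₀ = √(S³/(24(L−S))) = √(141.078³/(24·35.345)) = 57.533306
iter 1: u=1.226055  f(a)=+2.754e+00  f'(a)=-1.424e+00  a ← 57.533306 − (+2.754e+00/-1.424e+00) = 59.467624
iter 2: u=1.186175  f(a)=+1.450e-01  f'(a)=-1.277e+00  a ← 59.467624 − (+1.450e-01/-1.277e+00) = 59.581122
iter 3: u=1.183915  f(a)=+4.512e-04  f'(a)=-1.269e+00  a ← 59.581122 − (+4.512e-04/-1.269e+00) = 59.581477
iter 4: u=1.183908  f(a)=+4.401e-09  f'(a)=-1.269e+00  a ← 59.581477 − (+4.401e-09/-1.269e+00) = 59.581477
iter 5: u=1.183908  f(a)=+0.000e+00  f'(a)=-1.269e+00  a ← 59.581477 − (+0.000e+00/-1.269e+00) = 59.581477
converged: |Δa| < 1e-12 after 5 iterations
sag = a·(cosh(S/(2a)) − 1) = 59.581477·(cosh(1.183908) − 1) = 46.866732
T_max/T_min = cosh(S/(2a)) = 1.786599

a=59.581 sag=46.867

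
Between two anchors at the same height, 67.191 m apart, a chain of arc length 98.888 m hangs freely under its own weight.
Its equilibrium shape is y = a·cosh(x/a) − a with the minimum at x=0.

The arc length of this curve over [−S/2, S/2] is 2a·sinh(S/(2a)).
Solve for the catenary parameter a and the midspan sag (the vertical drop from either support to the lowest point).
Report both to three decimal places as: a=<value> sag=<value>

seed: a₀ = √(S³/(24(L−S))) = √(67.191³/(24·31.697)) = 19.968799
iter 1: u=1.682400  f(a)=+4.800e+00  f'(a)=-4.169e+00  a ← 19.968799 − (+4.800e+00/-4.169e+00) = 21.120250
iter 2: u=1.590677  f(a)=+4.465e-01  f'(a)=-3.426e+00  a ← 21.120250 − (+4.465e-01/-3.426e+00) = 21.250566
iter 3: u=1.580923  f(a)=+4.738e-03  f'(a)=-3.354e+00  a ← 21.250566 − (+4.738e-03/-3.354e+00) = 21.251978
iter 4: u=1.580818  f(a)=+5.461e-07  f'(a)=-3.353e+00  a ← 21.251978 − (+5.461e-07/-3.353e+00) = 21.251978
iter 5: u=1.580818  f(a)=-1.421e-14  f'(a)=-3.353e+00  a ← 21.251978 − (-1.421e-14/-3.353e+00) = 21.251978
converged: |Δa| < 1e-12 after 5 iterations
sag = a·(cosh(S/(2a)) − 1) = 21.251978·(cosh(1.580818) − 1) = 32.565823
T_max/T_min = cosh(S/(2a)) = 2.532367

a=21.252 sag=32.566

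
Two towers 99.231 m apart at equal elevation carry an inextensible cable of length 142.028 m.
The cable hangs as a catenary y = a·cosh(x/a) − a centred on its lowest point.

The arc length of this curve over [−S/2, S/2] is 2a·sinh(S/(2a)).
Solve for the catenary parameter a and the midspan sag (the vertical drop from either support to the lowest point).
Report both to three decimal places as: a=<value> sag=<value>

a=32.669 sag=45.499

seed: a₀ = √(S³/(24(L−S))) = √(99.231³/(24·42.797)) = 30.843153
iter 1: u=1.608639  f(a)=+5.891e+00  f'(a)=-3.563e+00  a ← 30.843153 − (+5.891e+00/-3.563e+00) = 32.496592
iter 2: u=1.526791  f(a)=+5.069e-01  f'(a)=-2.974e+00  a ← 32.496592 − (+5.069e-01/-2.974e+00) = 32.667034
iter 3: u=1.518825  f(a)=+4.533e-03  f'(a)=-2.921e+00  a ← 32.667034 − (+4.533e-03/-2.921e+00) = 32.668586
iter 4: u=1.518753  f(a)=+3.697e-07  f'(a)=-2.920e+00  a ← 32.668586 − (+3.697e-07/-2.920e+00) = 32.668586
iter 5: u=1.518753  f(a)=+0.000e+00  f'(a)=-2.920e+00  a ← 32.668586 − (+0.000e+00/-2.920e+00) = 32.668586
converged: |Δa| < 1e-12 after 5 iterations
sag = a·(cosh(S/(2a)) − 1) = 32.668586·(cosh(1.518753) − 1) = 45.499340
T_max/T_min = cosh(S/(2a)) = 2.392755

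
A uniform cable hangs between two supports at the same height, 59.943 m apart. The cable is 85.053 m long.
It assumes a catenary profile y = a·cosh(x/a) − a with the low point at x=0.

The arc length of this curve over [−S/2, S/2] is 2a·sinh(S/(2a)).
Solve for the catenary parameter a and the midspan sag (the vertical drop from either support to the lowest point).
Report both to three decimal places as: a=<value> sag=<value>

a=19.994 sag=26.998

seed: a₀ = √(S³/(24(L−S))) = √(59.943³/(24·25.110)) = 18.905089
iter 1: u=1.585367  f(a)=+3.351e+00  f'(a)=-3.387e+00  a ← 18.905089 − (+3.351e+00/-3.387e+00) = 19.894533
iter 2: u=1.506519  f(a)=+2.811e-01  f'(a)=-2.841e+00  a ← 19.894533 − (+2.811e-01/-2.841e+00) = 19.993479
iter 3: u=1.499064  f(a)=+2.377e-03  f'(a)=-2.793e+00  a ← 19.993479 − (+2.377e-03/-2.793e+00) = 19.994331
iter 4: u=1.499000  f(a)=+1.732e-07  f'(a)=-2.792e+00  a ← 19.994331 − (+1.732e-07/-2.792e+00) = 19.994331
iter 5: u=1.499000  f(a)=+0.000e+00  f'(a)=-2.792e+00  a ← 19.994331 − (+0.000e+00/-2.792e+00) = 19.994331
converged: |Δa| < 1e-12 after 5 iterations
sag = a·(cosh(S/(2a)) − 1) = 19.994331·(cosh(1.499000) − 1) = 26.997971
T_max/T_min = cosh(S/(2a)) = 2.350281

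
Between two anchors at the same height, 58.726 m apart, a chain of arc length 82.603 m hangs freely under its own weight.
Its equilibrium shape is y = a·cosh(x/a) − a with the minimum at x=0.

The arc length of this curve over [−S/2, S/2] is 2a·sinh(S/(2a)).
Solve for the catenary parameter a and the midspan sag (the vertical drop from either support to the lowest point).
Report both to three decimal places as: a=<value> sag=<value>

seed: a₀ = √(S³/(24(L−S))) = √(58.726³/(24·23.877)) = 18.799666
iter 1: u=1.561889  f(a)=+3.087e+00  f'(a)=-3.216e+00  a ← 18.799666 − (+3.087e+00/-3.216e+00) = 19.759589
iter 2: u=1.486013  f(a)=+2.522e-01  f'(a)=-2.710e+00  a ← 19.759589 − (+2.522e-01/-2.710e+00) = 19.852648
iter 3: u=1.479047  f(a)=+2.014e-03  f'(a)=-2.667e+00  a ← 19.852648 − (+2.014e-03/-2.667e+00) = 19.853403
iter 4: u=1.478991  f(a)=+1.307e-07  f'(a)=-2.667e+00  a ← 19.853403 − (+1.307e-07/-2.667e+00) = 19.853403
iter 5: u=1.478991  f(a)=+0.000e+00  f'(a)=-2.667e+00  a ← 19.853403 − (+0.000e+00/-2.667e+00) = 19.853403
converged: |Δa| < 1e-12 after 5 iterations
sag = a·(cosh(S/(2a)) − 1) = 19.853403·(cosh(1.478991) − 1) = 25.972043
T_max/T_min = cosh(S/(2a)) = 2.308191

a=19.853 sag=25.972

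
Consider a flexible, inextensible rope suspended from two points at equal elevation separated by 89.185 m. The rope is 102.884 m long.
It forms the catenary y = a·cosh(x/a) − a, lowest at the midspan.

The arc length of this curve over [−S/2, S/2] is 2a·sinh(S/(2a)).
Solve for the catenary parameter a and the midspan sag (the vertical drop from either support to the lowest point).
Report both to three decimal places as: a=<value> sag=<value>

a=47.485 sag=22.523

seed: a₀ = √(S³/(24(L−S))) = √(89.185³/(24·13.699)) = 46.450209
iter 1: u=0.960006  f(a)=+6.453e-01  f'(a)=-6.460e-01  a ← 46.450209 − (+6.453e-01/-6.460e-01) = 47.449084
iter 2: u=0.939797  f(a)=+2.140e-02  f'(a)=-6.038e-01  a ← 47.449084 − (+2.140e-02/-6.038e-01) = 47.484529
iter 3: u=0.939095  f(a)=+2.533e-05  f'(a)=-6.024e-01  a ← 47.484529 − (+2.533e-05/-6.024e-01) = 47.484571
iter 4: u=0.939095  f(a)=+3.560e-11  f'(a)=-6.024e-01  a ← 47.484571 − (+3.560e-11/-6.024e-01) = 47.484571
iter 5: u=0.939095  f(a)=+0.000e+00  f'(a)=-6.024e-01  a ← 47.484571 − (+0.000e+00/-6.024e-01) = 47.484571
converged: |Δa| < 1e-12 after 5 iterations
sag = a·(cosh(S/(2a)) − 1) = 47.484571·(cosh(0.939095) − 1) = 22.523028
T_max/T_min = cosh(S/(2a)) = 1.474323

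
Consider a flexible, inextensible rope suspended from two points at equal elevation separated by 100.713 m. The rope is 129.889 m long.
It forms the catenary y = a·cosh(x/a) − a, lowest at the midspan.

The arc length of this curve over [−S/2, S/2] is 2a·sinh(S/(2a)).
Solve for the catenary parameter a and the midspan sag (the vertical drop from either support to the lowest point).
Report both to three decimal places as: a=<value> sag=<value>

a=39.755 sag=36.391

seed: a₀ = √(S³/(24(L−S))) = √(100.713³/(24·29.176)) = 38.195289
iter 1: u=1.318396  f(a)=+2.643e+00  f'(a)=-1.810e+00  a ← 38.195289 − (+2.643e+00/-1.810e+00) = 39.655352
iter 2: u=1.269854  f(a)=+1.591e-01  f'(a)=-1.598e+00  a ← 39.655352 − (+1.591e-01/-1.598e+00) = 39.754905
iter 3: u=1.266674  f(a)=+6.583e-04  f'(a)=-1.585e+00  a ← 39.754905 − (+6.583e-04/-1.585e+00) = 39.755320
iter 4: u=1.266661  f(a)=+1.137e-08  f'(a)=-1.585e+00  a ← 39.755320 − (+1.137e-08/-1.585e+00) = 39.755320
iter 5: u=1.266661  f(a)=+2.842e-14  f'(a)=-1.585e+00  a ← 39.755320 − (+2.842e-14/-1.585e+00) = 39.755320
converged: |Δa| < 1e-12 after 5 iterations
sag = a·(cosh(S/(2a)) − 1) = 39.755320·(cosh(1.266661) − 1) = 36.391075
T_max/T_min = cosh(S/(2a)) = 1.915376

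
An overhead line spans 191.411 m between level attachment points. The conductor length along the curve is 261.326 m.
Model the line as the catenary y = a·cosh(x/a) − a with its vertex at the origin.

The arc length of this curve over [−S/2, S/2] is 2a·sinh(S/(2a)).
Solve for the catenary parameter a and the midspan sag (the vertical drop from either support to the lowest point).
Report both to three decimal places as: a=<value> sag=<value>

a=67.929 sag=79.336

seed: a₀ = √(S³/(24(L−S))) = √(191.411³/(24·69.915)) = 64.648661
iter 1: u=1.480394  f(a)=+8.073e+00  f'(a)=-2.676e+00  a ← 64.648661 − (+8.073e+00/-2.676e+00) = 67.666073
iter 2: u=1.414379  f(a)=+5.996e-01  f'(a)=-2.292e+00  a ← 67.666073 − (+5.996e-01/-2.292e+00) = 67.927739
iter 3: u=1.408931  f(a)=+3.895e-03  f'(a)=-2.262e+00  a ← 67.927739 − (+3.895e-03/-2.262e+00) = 67.929461
iter 4: u=1.408895  f(a)=+1.667e-07  f'(a)=-2.262e+00  a ← 67.929461 − (+1.667e-07/-2.262e+00) = 67.929461
iter 5: u=1.408895  f(a)=-5.684e-14  f'(a)=-2.262e+00  a ← 67.929461 − (-5.684e-14/-2.262e+00) = 67.929461
converged: |Δa| < 1e-12 after 5 iterations
sag = a·(cosh(S/(2a)) − 1) = 67.929461·(cosh(1.408895) − 1) = 79.336391
T_max/T_min = cosh(S/(2a)) = 2.167923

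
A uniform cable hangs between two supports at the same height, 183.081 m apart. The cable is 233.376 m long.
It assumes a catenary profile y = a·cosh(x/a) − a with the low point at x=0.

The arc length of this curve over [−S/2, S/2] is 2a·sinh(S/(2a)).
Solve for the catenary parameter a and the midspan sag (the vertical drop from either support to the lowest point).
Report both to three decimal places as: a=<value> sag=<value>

seed: a₀ = √(S³/(24(L−S))) = √(183.081³/(24·50.295)) = 71.301208
iter 1: u=1.283856  f(a)=+4.311e+00  f'(a)=-1.657e+00  a ← 71.301208 − (+4.311e+00/-1.657e+00) = 73.902519
iter 2: u=1.238665  f(a)=+2.472e-01  f'(a)=-1.472e+00  a ← 73.902519 − (+2.472e-01/-1.472e+00) = 74.070402
iter 3: u=1.235858  f(a)=+9.218e-04  f'(a)=-1.461e+00  a ← 74.070402 − (+9.218e-04/-1.461e+00) = 74.071033
iter 4: u=1.235847  f(a)=+1.292e-08  f'(a)=-1.461e+00  a ← 74.071033 − (+1.292e-08/-1.461e+00) = 74.071033
iter 5: u=1.235847  f(a)=+2.842e-14  f'(a)=-1.461e+00  a ← 74.071033 − (+2.842e-14/-1.461e+00) = 74.071033
converged: |Δa| < 1e-12 after 5 iterations
sag = a·(cosh(S/(2a)) − 1) = 74.071033·(cosh(1.235847) − 1) = 64.141149
T_max/T_min = cosh(S/(2a)) = 1.865941

a=74.071 sag=64.141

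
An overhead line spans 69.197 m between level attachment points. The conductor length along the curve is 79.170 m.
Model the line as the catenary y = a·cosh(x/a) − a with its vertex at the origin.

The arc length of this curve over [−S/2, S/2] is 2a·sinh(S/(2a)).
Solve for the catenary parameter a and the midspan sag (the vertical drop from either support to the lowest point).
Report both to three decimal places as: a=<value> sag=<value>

seed: a₀ = √(S³/(24(L−S))) = √(69.197³/(24·9.973)) = 37.205948
iter 1: u=0.929919  f(a)=+4.402e-01  f'(a)=-5.839e-01  a ← 37.205948 − (+4.402e-01/-5.839e-01) = 37.959817
iter 2: u=0.911451  f(a)=+1.373e-02  f'(a)=-5.480e-01  a ← 37.959817 − (+1.373e-02/-5.480e-01) = 37.984881
iter 3: u=0.910849  f(a)=+1.433e-05  f'(a)=-5.468e-01  a ← 37.984881 − (+1.433e-05/-5.468e-01) = 37.984907
iter 4: u=0.910849  f(a)=+1.560e-11  f'(a)=-5.468e-01  a ← 37.984907 − (+1.560e-11/-5.468e-01) = 37.984907
converged: |Δa| < 1e-12 after 4 iterations
sag = a·(cosh(S/(2a)) − 1) = 37.984907·(cosh(0.910849) − 1) = 16.876968
T_max/T_min = cosh(S/(2a)) = 1.444307

a=37.985 sag=16.877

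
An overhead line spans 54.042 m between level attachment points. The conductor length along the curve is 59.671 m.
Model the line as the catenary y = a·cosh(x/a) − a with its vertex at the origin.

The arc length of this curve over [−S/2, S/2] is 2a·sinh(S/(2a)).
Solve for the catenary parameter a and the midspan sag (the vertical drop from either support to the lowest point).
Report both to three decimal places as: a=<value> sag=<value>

a=34.702 sag=11.062

seed: a₀ = √(S³/(24(L−S))) = √(54.042³/(24·5.629)) = 34.180300
iter 1: u=0.790543  f(a)=+1.785e-01  f'(a)=-3.504e-01  a ← 34.180300 − (+1.785e-01/-3.504e-01) = 34.689788
iter 2: u=0.778932  f(a)=+4.070e-03  f'(a)=-3.346e-01  a ← 34.689788 − (+4.070e-03/-3.346e-01) = 34.701952
iter 3: u=0.778659  f(a)=+2.225e-06  f'(a)=-3.342e-01  a ← 34.701952 − (+2.225e-06/-3.342e-01) = 34.701959
iter 4: u=0.778659  f(a)=+6.679e-13  f'(a)=-3.342e-01  a ← 34.701959 − (+6.679e-13/-3.342e-01) = 34.701959
converged: |Δa| < 1e-12 after 4 iterations
sag = a·(cosh(S/(2a)) − 1) = 34.701959·(cosh(0.778659) − 1) = 11.062471
T_max/T_min = cosh(S/(2a)) = 1.318785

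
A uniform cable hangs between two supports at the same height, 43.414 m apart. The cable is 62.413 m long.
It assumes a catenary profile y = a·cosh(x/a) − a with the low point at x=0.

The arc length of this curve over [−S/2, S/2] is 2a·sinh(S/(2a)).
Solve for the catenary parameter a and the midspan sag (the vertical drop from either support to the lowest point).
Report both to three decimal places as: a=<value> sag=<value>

seed: a₀ = √(S³/(24(L−S))) = √(43.414³/(24·18.999)) = 13.395956
iter 1: u=1.620414  f(a)=+2.656e+00  f'(a)=-3.655e+00  a ← 13.395956 − (+2.656e+00/-3.655e+00) = 14.122721
iter 2: u=1.537027  f(a)=+2.315e-01  f'(a)=-3.043e+00  a ← 14.122721 − (+2.315e-01/-3.043e+00) = 14.198785
iter 3: u=1.528793  f(a)=+2.129e-03  f'(a)=-2.987e+00  a ← 14.198785 − (+2.129e-03/-2.987e+00) = 14.199498
iter 4: u=1.528716  f(a)=+1.837e-07  f'(a)=-2.987e+00  a ← 14.199498 − (+1.837e-07/-2.987e+00) = 14.199498
iter 5: u=1.528716  f(a)=+7.105e-15  f'(a)=-2.987e+00  a ← 14.199498 − (+7.105e-15/-2.987e+00) = 14.199498
converged: |Δa| < 1e-12 after 5 iterations
sag = a·(cosh(S/(2a)) − 1) = 14.199498·(cosh(1.528716) − 1) = 20.085650
T_max/T_min = cosh(S/(2a)) = 2.414532

a=14.199 sag=20.086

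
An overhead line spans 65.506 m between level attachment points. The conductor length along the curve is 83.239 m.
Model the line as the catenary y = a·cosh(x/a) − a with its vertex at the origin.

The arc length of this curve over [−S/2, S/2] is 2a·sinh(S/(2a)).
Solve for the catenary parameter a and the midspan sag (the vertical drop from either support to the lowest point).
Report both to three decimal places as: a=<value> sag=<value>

a=26.684 sag=22.755

seed: a₀ = √(S³/(24(L−S))) = √(65.506³/(24·17.733)) = 25.699513
iter 1: u=1.274460  f(a)=+1.497e+00  f'(a)=-1.618e+00  a ← 25.699513 − (+1.497e+00/-1.618e+00) = 26.625038
iter 2: u=1.230158  f(a)=+8.468e-02  f'(a)=-1.439e+00  a ← 26.625038 − (+8.468e-02/-1.439e+00) = 26.683869
iter 3: u=1.227446  f(a)=+3.068e-04  f'(a)=-1.429e+00  a ← 26.683869 − (+3.068e-04/-1.429e+00) = 26.684084
iter 4: u=1.227436  f(a)=+4.060e-09  f'(a)=-1.429e+00  a ← 26.684084 − (+4.060e-09/-1.429e+00) = 26.684084
iter 5: u=1.227436  f(a)=-1.421e-14  f'(a)=-1.429e+00  a ← 26.684084 − (-1.421e-14/-1.429e+00) = 26.684084
converged: |Δa| < 1e-12 after 5 iterations
sag = a·(cosh(S/(2a)) − 1) = 26.684084·(cosh(1.227436) − 1) = 22.755001
T_max/T_min = cosh(S/(2a)) = 1.852756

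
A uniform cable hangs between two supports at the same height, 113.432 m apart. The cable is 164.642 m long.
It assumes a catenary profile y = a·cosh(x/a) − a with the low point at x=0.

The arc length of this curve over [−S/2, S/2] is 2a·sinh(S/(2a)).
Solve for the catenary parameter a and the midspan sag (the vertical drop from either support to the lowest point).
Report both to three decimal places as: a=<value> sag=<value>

a=36.587 sag=53.498

seed: a₀ = √(S³/(24(L−S))) = √(113.432³/(24·51.210)) = 34.460405
iter 1: u=1.645831  f(a)=+7.400e+00  f'(a)=-3.859e+00  a ← 34.460405 − (+7.400e+00/-3.859e+00) = 36.378044
iter 2: u=1.559072  f(a)=+6.626e-01  f'(a)=-3.196e+00  a ← 36.378044 − (+6.626e-01/-3.196e+00) = 36.585360
iter 3: u=1.550238  f(a)=+6.467e-03  f'(a)=-3.134e+00  a ← 36.585360 − (+6.467e-03/-3.134e+00) = 36.587423
iter 4: u=1.550150  f(a)=+6.293e-07  f'(a)=-3.134e+00  a ← 36.587423 − (+6.293e-07/-3.134e+00) = 36.587423
iter 5: u=1.550150  f(a)=+2.842e-14  f'(a)=-3.134e+00  a ← 36.587423 − (+2.842e-14/-3.134e+00) = 36.587423
converged: |Δa| < 1e-12 after 5 iterations
sag = a·(cosh(S/(2a)) − 1) = 36.587423·(cosh(1.550150) − 1) = 53.498017
T_max/T_min = cosh(S/(2a)) = 2.462197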